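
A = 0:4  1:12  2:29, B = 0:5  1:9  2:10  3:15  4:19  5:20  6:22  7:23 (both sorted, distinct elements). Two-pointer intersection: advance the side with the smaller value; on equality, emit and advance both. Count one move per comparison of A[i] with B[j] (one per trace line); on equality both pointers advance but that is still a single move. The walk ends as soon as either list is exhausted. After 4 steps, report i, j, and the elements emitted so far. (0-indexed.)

i=1, j=3, emitted=[]

[i=0,j=0] 4<5 → i++
[i=1,j=0] 12>5 → j++
[i=1,j=1] 12>9 → j++
[i=1,j=2] 12>10 → j++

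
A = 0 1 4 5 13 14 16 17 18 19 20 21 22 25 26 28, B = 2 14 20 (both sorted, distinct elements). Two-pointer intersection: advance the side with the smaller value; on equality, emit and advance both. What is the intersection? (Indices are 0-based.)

i=0 j=0: 0<2, i++
i=1 j=0: 1<2, i++
i=2 j=0: 4>2, j++
i=2 j=1: 4<14, i++
i=3 j=1: 5<14, i++
i=4 j=1: 13<14, i++
i=5 j=1: 14==14 emit, i++,j++
i=6 j=2: 16<20, i++
i=7 j=2: 17<20, i++
i=8 j=2: 18<20, i++
i=9 j=2: 19<20, i++
i=10 j=2: 20==20 emit, i++,j++

intersection = [14, 20]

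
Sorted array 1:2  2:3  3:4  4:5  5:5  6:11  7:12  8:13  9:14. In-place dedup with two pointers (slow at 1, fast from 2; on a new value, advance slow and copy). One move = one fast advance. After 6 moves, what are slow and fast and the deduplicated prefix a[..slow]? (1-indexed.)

slow=6, fast=8, prefix=[2, 3, 4, 5, 11, 12]

slow=1 fast=2: a[fast]=3≠a[slow]=2 write a[2]=3, slow++,fast++
slow=2 fast=3: a[fast]=4≠a[slow]=3 write a[3]=4, slow++,fast++
slow=3 fast=4: a[fast]=5≠a[slow]=4 write a[4]=5, slow++,fast++
slow=4 fast=5: a[fast]=5=a[slow] dup, fast++
slow=4 fast=6: a[fast]=11≠a[slow]=5 write a[5]=11, slow++,fast++
slow=5 fast=7: a[fast]=12≠a[slow]=11 write a[6]=12, slow++,fast++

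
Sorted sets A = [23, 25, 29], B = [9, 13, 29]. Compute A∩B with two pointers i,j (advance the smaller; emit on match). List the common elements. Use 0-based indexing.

intersection = [29]

[i=0,j=0] 23>9 → j++
[i=0,j=1] 23>13 → j++
[i=0,j=2] 23<29 → i++
[i=1,j=2] 25<29 → i++
[i=2,j=2] 29==29 emit → i++,j++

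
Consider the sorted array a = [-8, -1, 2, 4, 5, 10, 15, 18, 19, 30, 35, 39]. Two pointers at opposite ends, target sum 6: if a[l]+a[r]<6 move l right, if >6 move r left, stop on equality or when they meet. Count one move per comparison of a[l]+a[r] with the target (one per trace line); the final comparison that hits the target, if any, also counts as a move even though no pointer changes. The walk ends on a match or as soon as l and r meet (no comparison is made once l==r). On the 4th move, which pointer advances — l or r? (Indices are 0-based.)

[0,11] -8+39=31 >6 → r--
[0,10] -8+35=27 >6 → r--
[0,9] -8+30=22 >6 → r--
[0,8] -8+19=11 >6 → r--

r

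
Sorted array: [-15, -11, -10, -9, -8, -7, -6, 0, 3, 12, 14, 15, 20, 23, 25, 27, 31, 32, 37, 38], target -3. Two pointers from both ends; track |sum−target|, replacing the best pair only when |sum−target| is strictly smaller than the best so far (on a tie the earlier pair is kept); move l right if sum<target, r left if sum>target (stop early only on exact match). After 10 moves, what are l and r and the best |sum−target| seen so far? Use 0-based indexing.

[0,19] -15+38=23 d=26 * → r--
[0,18] -15+37=22 d=25 * → r--
[0,17] -15+32=17 d=20 * → r--
[0,16] -15+31=16 d=19 * → r--
[0,15] -15+27=12 d=15 * → r--
[0,14] -15+25=10 d=13 * → r--
[0,13] -15+23=8 d=11 * → r--
[0,12] -15+20=5 d=8 * → r--
[0,11] -15+15=0 d=3 * → r--
[0,10] -15+14=-1 d=2 * → r--

l=0, r=9, best |Δ|=2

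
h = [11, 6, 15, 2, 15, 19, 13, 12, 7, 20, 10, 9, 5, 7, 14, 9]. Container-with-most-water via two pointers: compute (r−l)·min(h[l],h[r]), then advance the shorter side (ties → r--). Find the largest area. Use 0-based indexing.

max area = 168

l=0 r=15: min(11,9)*15=135 best=135 *, r--
l=0 r=14: min(11,14)*14=154 best=154 *, l++
l=1 r=14: min(6,14)*13=78 best=154, l++
l=2 r=14: min(15,14)*12=168 best=168 *, r--
l=2 r=13: min(15,7)*11=77 best=168, r--
l=2 r=12: min(15,5)*10=50 best=168, r--
l=2 r=11: min(15,9)*9=81 best=168, r--
l=2 r=10: min(15,10)*8=80 best=168, r--
l=2 r=9: min(15,20)*7=105 best=168, l++
l=3 r=9: min(2,20)*6=12 best=168, l++
l=4 r=9: min(15,20)*5=75 best=168, l++
l=5 r=9: min(19,20)*4=76 best=168, l++
l=6 r=9: min(13,20)*3=39 best=168, l++
l=7 r=9: min(12,20)*2=24 best=168, l++
l=8 r=9: min(7,20)*1=7 best=168, l++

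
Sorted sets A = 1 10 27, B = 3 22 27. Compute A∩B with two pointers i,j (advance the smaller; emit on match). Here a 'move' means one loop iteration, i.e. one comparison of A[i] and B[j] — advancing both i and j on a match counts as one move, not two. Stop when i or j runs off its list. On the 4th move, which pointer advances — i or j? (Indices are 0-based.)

i=0 j=0: 1<3, i++
i=1 j=0: 10>3, j++
i=1 j=1: 10<22, i++
i=2 j=1: 27>22, j++

j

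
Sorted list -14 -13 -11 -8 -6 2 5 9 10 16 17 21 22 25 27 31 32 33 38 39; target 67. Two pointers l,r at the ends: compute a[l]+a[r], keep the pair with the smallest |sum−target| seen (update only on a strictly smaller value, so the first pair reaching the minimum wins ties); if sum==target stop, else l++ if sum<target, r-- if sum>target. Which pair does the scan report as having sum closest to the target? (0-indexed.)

l=0 r=19: -14+39=25 d=42 *, l++
l=1 r=19: -13+39=26 d=41 *, l++
l=2 r=19: -11+39=28 d=39 *, l++
l=3 r=19: -8+39=31 d=36 *, l++
l=4 r=19: -6+39=33 d=34 *, l++
l=5 r=19: 2+39=41 d=26 *, l++
l=6 r=19: 5+39=44 d=23 *, l++
l=7 r=19: 9+39=48 d=19 *, l++
l=8 r=19: 10+39=49 d=18 *, l++
l=9 r=19: 16+39=55 d=12 *, l++
l=10 r=19: 17+39=56 d=11 *, l++
l=11 r=19: 21+39=60 d=7 *, l++
l=12 r=19: 22+39=61 d=6 *, l++
l=13 r=19: 25+39=64 d=3 *, l++
l=14 r=19: 27+39=66 d=1 *, l++
l=15 r=19: 31+39=70 d=3, r--
l=15 r=18: 31+38=69 d=2, r--
l=15 r=17: 31+33=64 d=3, l++
l=16 r=17: 32+33=65 d=2, l++

pair (27, 39) with sum 66 (|Δ|=1)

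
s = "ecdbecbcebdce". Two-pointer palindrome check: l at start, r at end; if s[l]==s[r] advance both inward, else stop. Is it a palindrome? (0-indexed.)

[0,12] 'e'=='e' → l++,r--
[1,11] 'c'=='c' → l++,r--
[2,10] 'd'=='d' → l++,r--
[3,9] 'b'=='b' → l++,r--
[4,8] 'e'=='e' → l++,r--
[5,7] 'c'=='c' → l++,r--

palindrome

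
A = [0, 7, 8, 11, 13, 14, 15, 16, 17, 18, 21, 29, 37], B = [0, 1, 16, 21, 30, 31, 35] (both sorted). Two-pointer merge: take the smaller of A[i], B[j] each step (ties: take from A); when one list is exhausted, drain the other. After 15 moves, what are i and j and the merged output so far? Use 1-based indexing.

i=1 j=1: A[i]=0<=B[j]=0 take 0, i++
i=2 j=1: A[i]=7>B[j]=0 take 0, j++
i=2 j=2: A[i]=7>B[j]=1 take 1, j++
i=2 j=3: A[i]=7<=B[j]=16 take 7, i++
i=3 j=3: A[i]=8<=B[j]=16 take 8, i++
i=4 j=3: A[i]=11<=B[j]=16 take 11, i++
i=5 j=3: A[i]=13<=B[j]=16 take 13, i++
i=6 j=3: A[i]=14<=B[j]=16 take 14, i++
i=7 j=3: A[i]=15<=B[j]=16 take 15, i++
i=8 j=3: A[i]=16<=B[j]=16 take 16, i++
i=9 j=3: A[i]=17>B[j]=16 take 16, j++
i=9 j=4: A[i]=17<=B[j]=21 take 17, i++
i=10 j=4: A[i]=18<=B[j]=21 take 18, i++
i=11 j=4: A[i]=21<=B[j]=21 take 21, i++
i=12 j=4: A[i]=29>B[j]=21 take 21, j++

i=12, j=5, merged so far=[0, 0, 1, 7, 8, 11, 13, 14, 15, 16, 16, 17, 18, 21, 21]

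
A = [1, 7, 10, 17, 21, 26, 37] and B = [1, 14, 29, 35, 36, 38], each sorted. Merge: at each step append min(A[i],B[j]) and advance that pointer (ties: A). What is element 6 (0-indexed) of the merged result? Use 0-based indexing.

merged[6] = 21

i=0 j=0: A[i]=1<=B[j]=1 take 1, i++
i=1 j=0: A[i]=7>B[j]=1 take 1, j++
i=1 j=1: A[i]=7<=B[j]=14 take 7, i++
i=2 j=1: A[i]=10<=B[j]=14 take 10, i++
i=3 j=1: A[i]=17>B[j]=14 take 14, j++
i=3 j=2: A[i]=17<=B[j]=29 take 17, i++
i=4 j=2: A[i]=21<=B[j]=29 take 21, i++
i=5 j=2: A[i]=26<=B[j]=29 take 26, i++
i=6 j=2: A[i]=37>B[j]=29 take 29, j++
i=6 j=3: A[i]=37>B[j]=35 take 35, j++
i=6 j=4: A[i]=37>B[j]=36 take 36, j++
i=6 j=5: A[i]=37<=B[j]=38 take 37, i++
i=7 j=5: A done, take B[j]=38, j++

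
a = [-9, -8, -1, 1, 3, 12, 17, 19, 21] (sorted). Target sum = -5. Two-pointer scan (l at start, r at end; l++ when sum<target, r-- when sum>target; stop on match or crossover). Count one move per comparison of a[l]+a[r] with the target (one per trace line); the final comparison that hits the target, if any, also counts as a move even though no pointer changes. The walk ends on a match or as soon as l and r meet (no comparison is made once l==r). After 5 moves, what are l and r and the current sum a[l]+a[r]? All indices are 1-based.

l=2, r=5, sum=-5

[1,9] -9+21=12 >-5 → r--
[1,8] -9+19=10 >-5 → r--
[1,7] -9+17=8 >-5 → r--
[1,6] -9+12=3 >-5 → r--
[1,5] -9+3=-6 <-5 → l++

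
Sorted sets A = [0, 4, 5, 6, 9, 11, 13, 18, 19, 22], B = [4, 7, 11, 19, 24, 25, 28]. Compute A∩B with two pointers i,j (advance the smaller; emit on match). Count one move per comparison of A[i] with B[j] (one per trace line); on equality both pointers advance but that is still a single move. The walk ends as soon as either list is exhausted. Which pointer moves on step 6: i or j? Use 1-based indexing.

[i=1,j=1] 0<4 → i++
[i=2,j=1] 4==4 emit → i++,j++
[i=3,j=2] 5<7 → i++
[i=4,j=2] 6<7 → i++
[i=5,j=2] 9>7 → j++
[i=5,j=3] 9<11 → i++

i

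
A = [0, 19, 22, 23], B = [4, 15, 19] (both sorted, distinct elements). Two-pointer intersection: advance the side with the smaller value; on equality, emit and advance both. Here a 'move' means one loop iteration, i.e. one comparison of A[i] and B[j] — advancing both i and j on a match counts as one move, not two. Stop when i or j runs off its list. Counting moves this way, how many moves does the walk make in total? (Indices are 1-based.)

[i=1,j=1] 0<4 → i++
[i=2,j=1] 19>4 → j++
[i=2,j=2] 19>15 → j++
[i=2,j=3] 19==19 emit → i++,j++

4 moves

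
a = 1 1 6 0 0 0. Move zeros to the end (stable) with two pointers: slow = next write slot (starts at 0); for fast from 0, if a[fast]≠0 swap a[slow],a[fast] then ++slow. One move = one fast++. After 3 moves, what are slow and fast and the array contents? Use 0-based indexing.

slow=0 fast=0: a[fast]=1≠0 swap→a[0]=1, slow++,fast++
slow=1 fast=1: a[fast]=1≠0 swap→a[1]=1, slow++,fast++
slow=2 fast=2: a[fast]=6≠0 swap→a[2]=6, slow++,fast++

slow=3, fast=3, a=[1, 1, 6, 0, 0, 0]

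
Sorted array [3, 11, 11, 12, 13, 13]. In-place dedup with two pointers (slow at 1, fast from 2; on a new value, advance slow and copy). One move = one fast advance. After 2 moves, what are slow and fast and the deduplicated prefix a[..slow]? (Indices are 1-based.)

slow=2, fast=4, prefix=[3, 11]

slow=1 fast=2: a[fast]=11≠a[slow]=3 write a[2]=11, slow++,fast++
slow=2 fast=3: a[fast]=11=a[slow] dup, fast++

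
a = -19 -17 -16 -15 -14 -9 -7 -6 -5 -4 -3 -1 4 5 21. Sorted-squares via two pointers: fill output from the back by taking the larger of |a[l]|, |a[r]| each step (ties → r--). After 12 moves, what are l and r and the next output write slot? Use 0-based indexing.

l=9, r=11, next write slot=2

l=0 r=14: |-19|<=|21| out[14]=441, r--
l=0 r=13: |-19|>|5| out[13]=361, l++
l=1 r=13: |-17|>|5| out[12]=289, l++
l=2 r=13: |-16|>|5| out[11]=256, l++
l=3 r=13: |-15|>|5| out[10]=225, l++
l=4 r=13: |-14|>|5| out[9]=196, l++
l=5 r=13: |-9|>|5| out[8]=81, l++
l=6 r=13: |-7|>|5| out[7]=49, l++
l=7 r=13: |-6|>|5| out[6]=36, l++
l=8 r=13: |-5|<=|5| out[5]=25, r--
l=8 r=12: |-5|>|4| out[4]=25, l++
l=9 r=12: |-4|<=|4| out[3]=16, r--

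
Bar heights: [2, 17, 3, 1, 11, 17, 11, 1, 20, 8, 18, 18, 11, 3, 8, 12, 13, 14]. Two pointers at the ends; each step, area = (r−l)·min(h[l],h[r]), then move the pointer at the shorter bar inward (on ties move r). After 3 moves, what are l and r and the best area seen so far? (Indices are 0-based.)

[0,17] min(2,14)*17=34 best=34 * → l++
[1,17] min(17,14)*16=224 best=224 * → r--
[1,16] min(17,13)*15=195 best=224 → r--

l=1, r=15, best area=224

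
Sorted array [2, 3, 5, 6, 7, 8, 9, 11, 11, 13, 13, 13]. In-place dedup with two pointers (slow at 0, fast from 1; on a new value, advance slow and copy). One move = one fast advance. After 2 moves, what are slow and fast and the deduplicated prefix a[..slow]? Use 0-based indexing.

slow=2, fast=3, prefix=[2, 3, 5]

slow=0 fast=1: a[fast]=3≠a[slow]=2 write a[1]=3, slow++,fast++
slow=1 fast=2: a[fast]=5≠a[slow]=3 write a[2]=5, slow++,fast++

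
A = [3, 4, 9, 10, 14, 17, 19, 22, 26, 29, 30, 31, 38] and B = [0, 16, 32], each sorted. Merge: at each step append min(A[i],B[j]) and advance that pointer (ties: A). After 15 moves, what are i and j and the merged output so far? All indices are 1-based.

[i=1,j=1] A[i]=3>B[j]=0 take 0 → j++
[i=1,j=2] A[i]=3<=B[j]=16 take 3 → i++
[i=2,j=2] A[i]=4<=B[j]=16 take 4 → i++
[i=3,j=2] A[i]=9<=B[j]=16 take 9 → i++
[i=4,j=2] A[i]=10<=B[j]=16 take 10 → i++
[i=5,j=2] A[i]=14<=B[j]=16 take 14 → i++
[i=6,j=2] A[i]=17>B[j]=16 take 16 → j++
[i=6,j=3] A[i]=17<=B[j]=32 take 17 → i++
[i=7,j=3] A[i]=19<=B[j]=32 take 19 → i++
[i=8,j=3] A[i]=22<=B[j]=32 take 22 → i++
[i=9,j=3] A[i]=26<=B[j]=32 take 26 → i++
[i=10,j=3] A[i]=29<=B[j]=32 take 29 → i++
[i=11,j=3] A[i]=30<=B[j]=32 take 30 → i++
[i=12,j=3] A[i]=31<=B[j]=32 take 31 → i++
[i=13,j=3] A[i]=38>B[j]=32 take 32 → j++

i=13, j=4, merged so far=[0, 3, 4, 9, 10, 14, 16, 17, 19, 22, 26, 29, 30, 31, 32]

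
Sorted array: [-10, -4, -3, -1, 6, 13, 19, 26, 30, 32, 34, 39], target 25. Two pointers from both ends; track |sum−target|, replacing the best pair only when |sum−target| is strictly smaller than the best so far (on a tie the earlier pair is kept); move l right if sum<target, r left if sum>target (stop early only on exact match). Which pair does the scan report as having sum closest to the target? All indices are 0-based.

pair (-1, 26) with sum 25 (|Δ|=0)

[0,11] -10+39=29 d=4 * → r--
[0,10] -10+34=24 d=1 * → l++
[1,10] -4+34=30 d=5 → r--
[1,9] -4+32=28 d=3 → r--
[1,8] -4+30=26 d=1 → r--
[1,7] -4+26=22 d=3 → l++
[2,7] -3+26=23 d=2 → l++
[3,7] -1+26=25 d=0 * → stop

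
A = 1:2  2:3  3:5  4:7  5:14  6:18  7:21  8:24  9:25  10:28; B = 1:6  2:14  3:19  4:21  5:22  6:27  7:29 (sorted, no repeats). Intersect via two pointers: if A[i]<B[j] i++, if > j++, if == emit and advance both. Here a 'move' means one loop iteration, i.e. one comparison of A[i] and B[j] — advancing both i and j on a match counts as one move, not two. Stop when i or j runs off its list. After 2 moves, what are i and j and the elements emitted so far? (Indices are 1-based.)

i=1 j=1: 2<6, i++
i=2 j=1: 3<6, i++

i=3, j=1, emitted=[]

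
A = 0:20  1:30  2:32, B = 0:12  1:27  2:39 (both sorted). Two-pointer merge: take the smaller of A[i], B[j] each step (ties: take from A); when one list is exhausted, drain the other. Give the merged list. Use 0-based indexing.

i=0 j=0: A[i]=20>B[j]=12 take 12, j++
i=0 j=1: A[i]=20<=B[j]=27 take 20, i++
i=1 j=1: A[i]=30>B[j]=27 take 27, j++
i=1 j=2: A[i]=30<=B[j]=39 take 30, i++
i=2 j=2: A[i]=32<=B[j]=39 take 32, i++
i=3 j=2: A done, take B[j]=39, j++

[12, 20, 27, 30, 32, 39]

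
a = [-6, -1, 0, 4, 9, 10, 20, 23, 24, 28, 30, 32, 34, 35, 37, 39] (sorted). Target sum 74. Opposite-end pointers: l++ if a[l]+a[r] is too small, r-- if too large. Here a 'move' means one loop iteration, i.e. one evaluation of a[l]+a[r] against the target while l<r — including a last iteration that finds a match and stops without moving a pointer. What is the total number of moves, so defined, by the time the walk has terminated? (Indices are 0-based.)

[0,15] -6+39=33 <74 → l++
[1,15] -1+39=38 <74 → l++
[2,15] 0+39=39 <74 → l++
[3,15] 4+39=43 <74 → l++
[4,15] 9+39=48 <74 → l++
[5,15] 10+39=49 <74 → l++
[6,15] 20+39=59 <74 → l++
[7,15] 23+39=62 <74 → l++
[8,15] 24+39=63 <74 → l++
[9,15] 28+39=67 <74 → l++
[10,15] 30+39=69 <74 → l++
[11,15] 32+39=71 <74 → l++
[12,15] 34+39=73 <74 → l++
[13,15] 35+39=74 → found

14 moves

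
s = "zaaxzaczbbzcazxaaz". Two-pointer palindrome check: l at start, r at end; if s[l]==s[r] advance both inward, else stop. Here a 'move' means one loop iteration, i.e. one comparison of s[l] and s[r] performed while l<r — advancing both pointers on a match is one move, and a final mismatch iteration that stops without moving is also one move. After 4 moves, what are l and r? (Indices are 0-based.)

l=4, r=13

l=0 r=17: 'z'=='z', l++,r--
l=1 r=16: 'a'=='a', l++,r--
l=2 r=15: 'a'=='a', l++,r--
l=3 r=14: 'x'=='x', l++,r--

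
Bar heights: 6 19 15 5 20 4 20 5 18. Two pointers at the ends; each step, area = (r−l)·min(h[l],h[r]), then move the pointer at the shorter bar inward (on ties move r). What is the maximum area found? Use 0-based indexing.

l=0 r=8: min(6,18)*8=48 best=48 *, l++
l=1 r=8: min(19,18)*7=126 best=126 *, r--
l=1 r=7: min(19,5)*6=30 best=126, r--
l=1 r=6: min(19,20)*5=95 best=126, l++
l=2 r=6: min(15,20)*4=60 best=126, l++
l=3 r=6: min(5,20)*3=15 best=126, l++
l=4 r=6: min(20,20)*2=40 best=126, r--
l=4 r=5: min(20,4)*1=4 best=126, r--

max area = 126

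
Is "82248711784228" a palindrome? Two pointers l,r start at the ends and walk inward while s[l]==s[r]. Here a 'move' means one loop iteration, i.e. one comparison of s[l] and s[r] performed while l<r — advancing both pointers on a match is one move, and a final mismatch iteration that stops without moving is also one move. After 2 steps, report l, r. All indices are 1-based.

l=3, r=12

l=1 r=14: '8'=='8', l++,r--
l=2 r=13: '2'=='2', l++,r--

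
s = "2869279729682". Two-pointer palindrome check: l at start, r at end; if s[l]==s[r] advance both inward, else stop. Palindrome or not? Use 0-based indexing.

palindrome

[0,12] '2'=='2' → l++,r--
[1,11] '8'=='8' → l++,r--
[2,10] '6'=='6' → l++,r--
[3,9] '9'=='9' → l++,r--
[4,8] '2'=='2' → l++,r--
[5,7] '7'=='7' → l++,r--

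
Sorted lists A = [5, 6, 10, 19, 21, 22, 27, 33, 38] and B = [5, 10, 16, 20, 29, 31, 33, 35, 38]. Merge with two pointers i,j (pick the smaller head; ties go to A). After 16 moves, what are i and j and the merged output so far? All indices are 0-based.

i=8, j=8, merged so far=[5, 5, 6, 10, 10, 16, 19, 20, 21, 22, 27, 29, 31, 33, 33, 35]

[i=0,j=0] A[i]=5<=B[j]=5 take 5 → i++
[i=1,j=0] A[i]=6>B[j]=5 take 5 → j++
[i=1,j=1] A[i]=6<=B[j]=10 take 6 → i++
[i=2,j=1] A[i]=10<=B[j]=10 take 10 → i++
[i=3,j=1] A[i]=19>B[j]=10 take 10 → j++
[i=3,j=2] A[i]=19>B[j]=16 take 16 → j++
[i=3,j=3] A[i]=19<=B[j]=20 take 19 → i++
[i=4,j=3] A[i]=21>B[j]=20 take 20 → j++
[i=4,j=4] A[i]=21<=B[j]=29 take 21 → i++
[i=5,j=4] A[i]=22<=B[j]=29 take 22 → i++
[i=6,j=4] A[i]=27<=B[j]=29 take 27 → i++
[i=7,j=4] A[i]=33>B[j]=29 take 29 → j++
[i=7,j=5] A[i]=33>B[j]=31 take 31 → j++
[i=7,j=6] A[i]=33<=B[j]=33 take 33 → i++
[i=8,j=6] A[i]=38>B[j]=33 take 33 → j++
[i=8,j=7] A[i]=38>B[j]=35 take 35 → j++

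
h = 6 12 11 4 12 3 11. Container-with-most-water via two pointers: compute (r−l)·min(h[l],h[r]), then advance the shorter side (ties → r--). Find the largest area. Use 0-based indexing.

max area = 55

l=0 r=6: min(6,11)*6=36 best=36 *, l++
l=1 r=6: min(12,11)*5=55 best=55 *, r--
l=1 r=5: min(12,3)*4=12 best=55, r--
l=1 r=4: min(12,12)*3=36 best=55, r--
l=1 r=3: min(12,4)*2=8 best=55, r--
l=1 r=2: min(12,11)*1=11 best=55, r--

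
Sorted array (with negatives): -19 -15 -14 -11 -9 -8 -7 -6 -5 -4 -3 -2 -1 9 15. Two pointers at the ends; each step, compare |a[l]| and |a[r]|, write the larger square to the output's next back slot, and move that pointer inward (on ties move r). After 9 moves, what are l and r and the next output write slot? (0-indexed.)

l=7, r=12, next write slot=5

l=0 r=14: |-19|>|15| out[14]=361, l++
l=1 r=14: |-15|<=|15| out[13]=225, r--
l=1 r=13: |-15|>|9| out[12]=225, l++
l=2 r=13: |-14|>|9| out[11]=196, l++
l=3 r=13: |-11|>|9| out[10]=121, l++
l=4 r=13: |-9|<=|9| out[9]=81, r--
l=4 r=12: |-9|>|-1| out[8]=81, l++
l=5 r=12: |-8|>|-1| out[7]=64, l++
l=6 r=12: |-7|>|-1| out[6]=49, l++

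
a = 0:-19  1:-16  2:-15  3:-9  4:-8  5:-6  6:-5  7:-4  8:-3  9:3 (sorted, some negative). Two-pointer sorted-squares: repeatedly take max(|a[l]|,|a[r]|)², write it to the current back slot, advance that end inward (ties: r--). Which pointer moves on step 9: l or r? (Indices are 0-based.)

[0,9] |-19|>|3| out[9]=361 → l++
[1,9] |-16|>|3| out[8]=256 → l++
[2,9] |-15|>|3| out[7]=225 → l++
[3,9] |-9|>|3| out[6]=81 → l++
[4,9] |-8|>|3| out[5]=64 → l++
[5,9] |-6|>|3| out[4]=36 → l++
[6,9] |-5|>|3| out[3]=25 → l++
[7,9] |-4|>|3| out[2]=16 → l++
[8,9] |-3|<=|3| out[1]=9 → r--

r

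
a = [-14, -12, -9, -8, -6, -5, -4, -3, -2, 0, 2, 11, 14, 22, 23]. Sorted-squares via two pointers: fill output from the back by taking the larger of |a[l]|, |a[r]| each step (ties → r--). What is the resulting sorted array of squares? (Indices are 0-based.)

[0, 4, 4, 9, 16, 25, 36, 64, 81, 121, 144, 196, 196, 484, 529]

[0,14] |-14|<=|23| out[14]=529 → r--
[0,13] |-14|<=|22| out[13]=484 → r--
[0,12] |-14|<=|14| out[12]=196 → r--
[0,11] |-14|>|11| out[11]=196 → l++
[1,11] |-12|>|11| out[10]=144 → l++
[2,11] |-9|<=|11| out[9]=121 → r--
[2,10] |-9|>|2| out[8]=81 → l++
[3,10] |-8|>|2| out[7]=64 → l++
[4,10] |-6|>|2| out[6]=36 → l++
[5,10] |-5|>|2| out[5]=25 → l++
[6,10] |-4|>|2| out[4]=16 → l++
[7,10] |-3|>|2| out[3]=9 → l++
[8,10] |-2|<=|2| out[2]=4 → r--
[8,9] |-2|>|0| out[1]=4 → l++
[9,9] |0|<=|0| out[0]=0 → r--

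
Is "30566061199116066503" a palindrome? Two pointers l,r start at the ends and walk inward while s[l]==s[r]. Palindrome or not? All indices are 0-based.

[0,19] '3'=='3' → l++,r--
[1,18] '0'=='0' → l++,r--
[2,17] '5'=='5' → l++,r--
[3,16] '6'=='6' → l++,r--
[4,15] '6'=='6' → l++,r--
[5,14] '0'=='0' → l++,r--
[6,13] '6'=='6' → l++,r--
[7,12] '1'=='1' → l++,r--
[8,11] '1'=='1' → l++,r--
[9,10] '9'=='9' → l++,r--

palindrome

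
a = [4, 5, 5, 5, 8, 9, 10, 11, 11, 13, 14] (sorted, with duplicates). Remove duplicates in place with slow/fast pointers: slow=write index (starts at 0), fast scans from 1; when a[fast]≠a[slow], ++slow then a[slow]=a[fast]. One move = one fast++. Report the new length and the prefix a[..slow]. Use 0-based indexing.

(s=0,f=1) a[fast]=5≠a[slow]=4 write a[1]=5 → slow++,fast++
(s=1,f=2) a[fast]=5=a[slow] dup → fast++
(s=1,f=3) a[fast]=5=a[slow] dup → fast++
(s=1,f=4) a[fast]=8≠a[slow]=5 write a[2]=8 → slow++,fast++
(s=2,f=5) a[fast]=9≠a[slow]=8 write a[3]=9 → slow++,fast++
(s=3,f=6) a[fast]=10≠a[slow]=9 write a[4]=10 → slow++,fast++
(s=4,f=7) a[fast]=11≠a[slow]=10 write a[5]=11 → slow++,fast++
(s=5,f=8) a[fast]=11=a[slow] dup → fast++
(s=5,f=9) a[fast]=13≠a[slow]=11 write a[6]=13 → slow++,fast++
(s=6,f=10) a[fast]=14≠a[slow]=13 write a[7]=14 → slow++,fast++

length 8; prefix = [4, 5, 8, 9, 10, 11, 13, 14]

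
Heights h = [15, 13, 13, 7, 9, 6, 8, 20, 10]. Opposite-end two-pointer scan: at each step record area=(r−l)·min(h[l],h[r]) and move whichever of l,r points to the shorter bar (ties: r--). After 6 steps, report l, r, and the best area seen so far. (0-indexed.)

l=5, r=7, best area=105

l=0 r=8: min(15,10)*8=80 best=80 *, r--
l=0 r=7: min(15,20)*7=105 best=105 *, l++
l=1 r=7: min(13,20)*6=78 best=105, l++
l=2 r=7: min(13,20)*5=65 best=105, l++
l=3 r=7: min(7,20)*4=28 best=105, l++
l=4 r=7: min(9,20)*3=27 best=105, l++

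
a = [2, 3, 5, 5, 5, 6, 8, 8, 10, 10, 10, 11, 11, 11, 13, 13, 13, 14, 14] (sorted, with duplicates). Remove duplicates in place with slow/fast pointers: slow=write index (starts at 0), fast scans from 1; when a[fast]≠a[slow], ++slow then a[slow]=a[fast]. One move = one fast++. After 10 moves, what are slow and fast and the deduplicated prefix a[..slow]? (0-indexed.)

slow=5, fast=11, prefix=[2, 3, 5, 6, 8, 10]

(s=0,f=1) a[fast]=3≠a[slow]=2 write a[1]=3 → slow++,fast++
(s=1,f=2) a[fast]=5≠a[slow]=3 write a[2]=5 → slow++,fast++
(s=2,f=3) a[fast]=5=a[slow] dup → fast++
(s=2,f=4) a[fast]=5=a[slow] dup → fast++
(s=2,f=5) a[fast]=6≠a[slow]=5 write a[3]=6 → slow++,fast++
(s=3,f=6) a[fast]=8≠a[slow]=6 write a[4]=8 → slow++,fast++
(s=4,f=7) a[fast]=8=a[slow] dup → fast++
(s=4,f=8) a[fast]=10≠a[slow]=8 write a[5]=10 → slow++,fast++
(s=5,f=9) a[fast]=10=a[slow] dup → fast++
(s=5,f=10) a[fast]=10=a[slow] dup → fast++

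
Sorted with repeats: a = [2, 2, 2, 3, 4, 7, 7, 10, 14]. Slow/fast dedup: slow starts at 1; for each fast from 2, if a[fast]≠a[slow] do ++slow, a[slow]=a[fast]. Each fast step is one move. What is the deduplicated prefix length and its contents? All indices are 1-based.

(s=1,f=2) a[fast]=2=a[slow] dup → fast++
(s=1,f=3) a[fast]=2=a[slow] dup → fast++
(s=1,f=4) a[fast]=3≠a[slow]=2 write a[2]=3 → slow++,fast++
(s=2,f=5) a[fast]=4≠a[slow]=3 write a[3]=4 → slow++,fast++
(s=3,f=6) a[fast]=7≠a[slow]=4 write a[4]=7 → slow++,fast++
(s=4,f=7) a[fast]=7=a[slow] dup → fast++
(s=4,f=8) a[fast]=10≠a[slow]=7 write a[5]=10 → slow++,fast++
(s=5,f=9) a[fast]=14≠a[slow]=10 write a[6]=14 → slow++,fast++

length 6; prefix = [2, 3, 4, 7, 10, 14]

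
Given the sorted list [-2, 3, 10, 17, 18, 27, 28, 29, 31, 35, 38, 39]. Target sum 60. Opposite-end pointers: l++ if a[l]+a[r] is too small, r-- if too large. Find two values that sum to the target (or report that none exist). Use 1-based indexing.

(29, 31)

l=1 r=12: -2+39=37 <60, l++
l=2 r=12: 3+39=42 <60, l++
l=3 r=12: 10+39=49 <60, l++
l=4 r=12: 17+39=56 <60, l++
l=5 r=12: 18+39=57 <60, l++
l=6 r=12: 27+39=66 >60, r--
l=6 r=11: 27+38=65 >60, r--
l=6 r=10: 27+35=62 >60, r--
l=6 r=9: 27+31=58 <60, l++
l=7 r=9: 28+31=59 <60, l++
l=8 r=9: 29+31=60, found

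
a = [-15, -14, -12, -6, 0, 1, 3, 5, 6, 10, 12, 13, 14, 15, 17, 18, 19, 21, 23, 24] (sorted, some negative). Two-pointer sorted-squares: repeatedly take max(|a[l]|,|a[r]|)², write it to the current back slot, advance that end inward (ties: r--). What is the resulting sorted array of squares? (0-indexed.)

l=0 r=19: |-15|<=|24| out[19]=576, r--
l=0 r=18: |-15|<=|23| out[18]=529, r--
l=0 r=17: |-15|<=|21| out[17]=441, r--
l=0 r=16: |-15|<=|19| out[16]=361, r--
l=0 r=15: |-15|<=|18| out[15]=324, r--
l=0 r=14: |-15|<=|17| out[14]=289, r--
l=0 r=13: |-15|<=|15| out[13]=225, r--
l=0 r=12: |-15|>|14| out[12]=225, l++
l=1 r=12: |-14|<=|14| out[11]=196, r--
l=1 r=11: |-14|>|13| out[10]=196, l++
l=2 r=11: |-12|<=|13| out[9]=169, r--
l=2 r=10: |-12|<=|12| out[8]=144, r--
l=2 r=9: |-12|>|10| out[7]=144, l++
l=3 r=9: |-6|<=|10| out[6]=100, r--
l=3 r=8: |-6|<=|6| out[5]=36, r--
l=3 r=7: |-6|>|5| out[4]=36, l++
l=4 r=7: |0|<=|5| out[3]=25, r--
l=4 r=6: |0|<=|3| out[2]=9, r--
l=4 r=5: |0|<=|1| out[1]=1, r--
l=4 r=4: |0|<=|0| out[0]=0, r--

[0, 1, 9, 25, 36, 36, 100, 144, 144, 169, 196, 196, 225, 225, 289, 324, 361, 441, 529, 576]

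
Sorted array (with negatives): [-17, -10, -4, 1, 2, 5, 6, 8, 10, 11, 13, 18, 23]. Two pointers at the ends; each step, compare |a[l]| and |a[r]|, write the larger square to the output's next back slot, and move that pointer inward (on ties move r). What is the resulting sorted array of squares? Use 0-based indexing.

l=0 r=12: |-17|<=|23| out[12]=529, r--
l=0 r=11: |-17|<=|18| out[11]=324, r--
l=0 r=10: |-17|>|13| out[10]=289, l++
l=1 r=10: |-10|<=|13| out[9]=169, r--
l=1 r=9: |-10|<=|11| out[8]=121, r--
l=1 r=8: |-10|<=|10| out[7]=100, r--
l=1 r=7: |-10|>|8| out[6]=100, l++
l=2 r=7: |-4|<=|8| out[5]=64, r--
l=2 r=6: |-4|<=|6| out[4]=36, r--
l=2 r=5: |-4|<=|5| out[3]=25, r--
l=2 r=4: |-4|>|2| out[2]=16, l++
l=3 r=4: |1|<=|2| out[1]=4, r--
l=3 r=3: |1|<=|1| out[0]=1, r--

[1, 4, 16, 25, 36, 64, 100, 100, 121, 169, 289, 324, 529]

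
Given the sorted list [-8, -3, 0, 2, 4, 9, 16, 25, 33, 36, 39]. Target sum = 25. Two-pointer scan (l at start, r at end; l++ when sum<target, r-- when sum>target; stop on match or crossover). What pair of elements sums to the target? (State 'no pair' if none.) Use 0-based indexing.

l=0 r=10: -8+39=31 >25, r--
l=0 r=9: -8+36=28 >25, r--
l=0 r=8: -8+33=25, found

(-8, 33)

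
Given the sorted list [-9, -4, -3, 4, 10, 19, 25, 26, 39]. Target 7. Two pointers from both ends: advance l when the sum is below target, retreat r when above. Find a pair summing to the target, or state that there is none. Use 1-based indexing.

l=1 r=9: -9+39=30 >7, r--
l=1 r=8: -9+26=17 >7, r--
l=1 r=7: -9+25=16 >7, r--
l=1 r=6: -9+19=10 >7, r--
l=1 r=5: -9+10=1 <7, l++
l=2 r=5: -4+10=6 <7, l++
l=3 r=5: -3+10=7, found

(-3, 10)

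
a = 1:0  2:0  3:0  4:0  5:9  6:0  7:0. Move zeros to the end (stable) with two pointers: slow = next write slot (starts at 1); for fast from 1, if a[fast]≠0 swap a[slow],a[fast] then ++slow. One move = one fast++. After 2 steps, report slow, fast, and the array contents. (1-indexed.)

(s=1,f=1) a[fast]=0 → fast++
(s=1,f=2) a[fast]=0 → fast++

slow=1, fast=3, a=[0, 0, 0, 0, 9, 0, 0]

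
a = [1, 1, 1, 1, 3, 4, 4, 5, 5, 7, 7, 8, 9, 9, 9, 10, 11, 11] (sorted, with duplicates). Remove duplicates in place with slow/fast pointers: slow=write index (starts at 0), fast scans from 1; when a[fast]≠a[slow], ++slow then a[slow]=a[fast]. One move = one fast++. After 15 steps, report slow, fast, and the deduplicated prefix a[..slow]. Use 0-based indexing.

slow=7, fast=16, prefix=[1, 3, 4, 5, 7, 8, 9, 10]

(s=0,f=1) a[fast]=1=a[slow] dup → fast++
(s=0,f=2) a[fast]=1=a[slow] dup → fast++
(s=0,f=3) a[fast]=1=a[slow] dup → fast++
(s=0,f=4) a[fast]=3≠a[slow]=1 write a[1]=3 → slow++,fast++
(s=1,f=5) a[fast]=4≠a[slow]=3 write a[2]=4 → slow++,fast++
(s=2,f=6) a[fast]=4=a[slow] dup → fast++
(s=2,f=7) a[fast]=5≠a[slow]=4 write a[3]=5 → slow++,fast++
(s=3,f=8) a[fast]=5=a[slow] dup → fast++
(s=3,f=9) a[fast]=7≠a[slow]=5 write a[4]=7 → slow++,fast++
(s=4,f=10) a[fast]=7=a[slow] dup → fast++
(s=4,f=11) a[fast]=8≠a[slow]=7 write a[5]=8 → slow++,fast++
(s=5,f=12) a[fast]=9≠a[slow]=8 write a[6]=9 → slow++,fast++
(s=6,f=13) a[fast]=9=a[slow] dup → fast++
(s=6,f=14) a[fast]=9=a[slow] dup → fast++
(s=6,f=15) a[fast]=10≠a[slow]=9 write a[7]=10 → slow++,fast++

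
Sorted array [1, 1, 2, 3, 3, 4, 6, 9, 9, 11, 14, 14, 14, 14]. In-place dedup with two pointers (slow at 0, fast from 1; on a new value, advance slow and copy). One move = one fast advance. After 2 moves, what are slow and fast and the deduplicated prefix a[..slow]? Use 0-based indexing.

slow=0 fast=1: a[fast]=1=a[slow] dup, fast++
slow=0 fast=2: a[fast]=2≠a[slow]=1 write a[1]=2, slow++,fast++

slow=1, fast=3, prefix=[1, 2]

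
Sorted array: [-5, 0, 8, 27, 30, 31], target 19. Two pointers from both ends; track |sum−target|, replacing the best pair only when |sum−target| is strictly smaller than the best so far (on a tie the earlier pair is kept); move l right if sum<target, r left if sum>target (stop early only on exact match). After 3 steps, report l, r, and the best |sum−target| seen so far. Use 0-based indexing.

[0,5] -5+31=26 d=7 * → r--
[0,4] -5+30=25 d=6 * → r--
[0,3] -5+27=22 d=3 * → r--

l=0, r=2, best |Δ|=3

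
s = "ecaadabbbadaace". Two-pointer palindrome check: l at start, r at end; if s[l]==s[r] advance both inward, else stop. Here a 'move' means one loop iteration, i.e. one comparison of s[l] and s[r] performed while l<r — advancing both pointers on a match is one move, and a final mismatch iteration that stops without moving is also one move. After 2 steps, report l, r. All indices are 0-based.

l=2, r=12

l=0 r=14: 'e'=='e', l++,r--
l=1 r=13: 'c'=='c', l++,r--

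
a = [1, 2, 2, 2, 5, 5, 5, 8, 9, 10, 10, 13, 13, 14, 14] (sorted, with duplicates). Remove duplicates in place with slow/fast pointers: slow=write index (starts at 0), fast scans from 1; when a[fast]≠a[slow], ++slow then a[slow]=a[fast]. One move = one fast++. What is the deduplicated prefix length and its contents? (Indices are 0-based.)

length 8; prefix = [1, 2, 5, 8, 9, 10, 13, 14]

slow=0 fast=1: a[fast]=2≠a[slow]=1 write a[1]=2, slow++,fast++
slow=1 fast=2: a[fast]=2=a[slow] dup, fast++
slow=1 fast=3: a[fast]=2=a[slow] dup, fast++
slow=1 fast=4: a[fast]=5≠a[slow]=2 write a[2]=5, slow++,fast++
slow=2 fast=5: a[fast]=5=a[slow] dup, fast++
slow=2 fast=6: a[fast]=5=a[slow] dup, fast++
slow=2 fast=7: a[fast]=8≠a[slow]=5 write a[3]=8, slow++,fast++
slow=3 fast=8: a[fast]=9≠a[slow]=8 write a[4]=9, slow++,fast++
slow=4 fast=9: a[fast]=10≠a[slow]=9 write a[5]=10, slow++,fast++
slow=5 fast=10: a[fast]=10=a[slow] dup, fast++
slow=5 fast=11: a[fast]=13≠a[slow]=10 write a[6]=13, slow++,fast++
slow=6 fast=12: a[fast]=13=a[slow] dup, fast++
slow=6 fast=13: a[fast]=14≠a[slow]=13 write a[7]=14, slow++,fast++
slow=7 fast=14: a[fast]=14=a[slow] dup, fast++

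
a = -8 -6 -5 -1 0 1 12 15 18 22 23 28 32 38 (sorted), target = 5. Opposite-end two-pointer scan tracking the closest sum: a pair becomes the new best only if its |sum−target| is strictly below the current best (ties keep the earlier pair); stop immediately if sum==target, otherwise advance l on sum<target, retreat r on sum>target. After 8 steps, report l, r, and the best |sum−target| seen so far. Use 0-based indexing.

l=1, r=6, best |Δ|=1

l=0 r=13: -8+38=30 d=25 *, r--
l=0 r=12: -8+32=24 d=19 *, r--
l=0 r=11: -8+28=20 d=15 *, r--
l=0 r=10: -8+23=15 d=10 *, r--
l=0 r=9: -8+22=14 d=9 *, r--
l=0 r=8: -8+18=10 d=5 *, r--
l=0 r=7: -8+15=7 d=2 *, r--
l=0 r=6: -8+12=4 d=1 *, l++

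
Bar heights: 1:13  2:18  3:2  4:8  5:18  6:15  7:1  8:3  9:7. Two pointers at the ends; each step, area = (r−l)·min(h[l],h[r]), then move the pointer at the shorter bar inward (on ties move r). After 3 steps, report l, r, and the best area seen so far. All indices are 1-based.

l=1, r=6, best area=56

l=1 r=9: min(13,7)*8=56 best=56 *, r--
l=1 r=8: min(13,3)*7=21 best=56, r--
l=1 r=7: min(13,1)*6=6 best=56, r--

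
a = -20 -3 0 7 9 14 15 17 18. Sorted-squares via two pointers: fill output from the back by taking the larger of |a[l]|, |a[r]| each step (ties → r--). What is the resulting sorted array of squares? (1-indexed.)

l=1 r=9: |-20|>|18| out[9]=400, l++
l=2 r=9: |-3|<=|18| out[8]=324, r--
l=2 r=8: |-3|<=|17| out[7]=289, r--
l=2 r=7: |-3|<=|15| out[6]=225, r--
l=2 r=6: |-3|<=|14| out[5]=196, r--
l=2 r=5: |-3|<=|9| out[4]=81, r--
l=2 r=4: |-3|<=|7| out[3]=49, r--
l=2 r=3: |-3|>|0| out[2]=9, l++
l=3 r=3: |0|<=|0| out[1]=0, r--

[0, 9, 49, 81, 196, 225, 289, 324, 400]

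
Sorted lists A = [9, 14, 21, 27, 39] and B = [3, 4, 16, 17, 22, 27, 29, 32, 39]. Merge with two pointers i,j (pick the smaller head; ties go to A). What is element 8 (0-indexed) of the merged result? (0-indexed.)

[i=0,j=0] A[i]=9>B[j]=3 take 3 → j++
[i=0,j=1] A[i]=9>B[j]=4 take 4 → j++
[i=0,j=2] A[i]=9<=B[j]=16 take 9 → i++
[i=1,j=2] A[i]=14<=B[j]=16 take 14 → i++
[i=2,j=2] A[i]=21>B[j]=16 take 16 → j++
[i=2,j=3] A[i]=21>B[j]=17 take 17 → j++
[i=2,j=4] A[i]=21<=B[j]=22 take 21 → i++
[i=3,j=4] A[i]=27>B[j]=22 take 22 → j++
[i=3,j=5] A[i]=27<=B[j]=27 take 27 → i++
[i=4,j=5] A[i]=39>B[j]=27 take 27 → j++
[i=4,j=6] A[i]=39>B[j]=29 take 29 → j++
[i=4,j=7] A[i]=39>B[j]=32 take 32 → j++
[i=4,j=8] A[i]=39<=B[j]=39 take 39 → i++
[i=5,j=8] A done, take B[j]=39 → j++

merged[8] = 27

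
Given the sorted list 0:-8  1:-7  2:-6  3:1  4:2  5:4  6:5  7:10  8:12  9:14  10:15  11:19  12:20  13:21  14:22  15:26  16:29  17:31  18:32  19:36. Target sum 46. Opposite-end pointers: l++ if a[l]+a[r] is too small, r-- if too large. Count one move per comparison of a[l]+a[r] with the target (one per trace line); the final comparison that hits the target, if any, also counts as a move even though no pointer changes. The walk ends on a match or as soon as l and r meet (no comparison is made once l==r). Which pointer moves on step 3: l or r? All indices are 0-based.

l

l=0 r=19: -8+36=28 <46, l++
l=1 r=19: -7+36=29 <46, l++
l=2 r=19: -6+36=30 <46, l++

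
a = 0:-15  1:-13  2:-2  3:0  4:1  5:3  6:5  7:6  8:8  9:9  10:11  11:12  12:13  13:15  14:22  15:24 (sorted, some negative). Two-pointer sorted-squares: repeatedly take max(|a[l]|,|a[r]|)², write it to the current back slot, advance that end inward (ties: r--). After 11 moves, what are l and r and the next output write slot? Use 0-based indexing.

l=2, r=6, next write slot=4

[0,15] |-15|<=|24| out[15]=576 → r--
[0,14] |-15|<=|22| out[14]=484 → r--
[0,13] |-15|<=|15| out[13]=225 → r--
[0,12] |-15|>|13| out[12]=225 → l++
[1,12] |-13|<=|13| out[11]=169 → r--
[1,11] |-13|>|12| out[10]=169 → l++
[2,11] |-2|<=|12| out[9]=144 → r--
[2,10] |-2|<=|11| out[8]=121 → r--
[2,9] |-2|<=|9| out[7]=81 → r--
[2,8] |-2|<=|8| out[6]=64 → r--
[2,7] |-2|<=|6| out[5]=36 → r--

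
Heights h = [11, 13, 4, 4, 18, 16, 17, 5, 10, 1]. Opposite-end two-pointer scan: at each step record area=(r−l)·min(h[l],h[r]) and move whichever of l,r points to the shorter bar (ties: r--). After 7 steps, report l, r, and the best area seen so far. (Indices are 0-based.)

l=0 r=9: min(11,1)*9=9 best=9 *, r--
l=0 r=8: min(11,10)*8=80 best=80 *, r--
l=0 r=7: min(11,5)*7=35 best=80, r--
l=0 r=6: min(11,17)*6=66 best=80, l++
l=1 r=6: min(13,17)*5=65 best=80, l++
l=2 r=6: min(4,17)*4=16 best=80, l++
l=3 r=6: min(4,17)*3=12 best=80, l++

l=4, r=6, best area=80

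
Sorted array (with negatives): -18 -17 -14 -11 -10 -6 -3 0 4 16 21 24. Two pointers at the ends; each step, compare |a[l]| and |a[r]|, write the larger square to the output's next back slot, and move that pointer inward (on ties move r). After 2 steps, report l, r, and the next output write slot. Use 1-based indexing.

[1,12] |-18|<=|24| out[12]=576 → r--
[1,11] |-18|<=|21| out[11]=441 → r--

l=1, r=10, next write slot=10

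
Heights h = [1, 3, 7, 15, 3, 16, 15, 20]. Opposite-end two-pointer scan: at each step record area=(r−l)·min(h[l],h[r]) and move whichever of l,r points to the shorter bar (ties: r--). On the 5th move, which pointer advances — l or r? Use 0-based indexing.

[0,7] min(1,20)*7=7 best=7 * → l++
[1,7] min(3,20)*6=18 best=18 * → l++
[2,7] min(7,20)*5=35 best=35 * → l++
[3,7] min(15,20)*4=60 best=60 * → l++
[4,7] min(3,20)*3=9 best=60 → l++

l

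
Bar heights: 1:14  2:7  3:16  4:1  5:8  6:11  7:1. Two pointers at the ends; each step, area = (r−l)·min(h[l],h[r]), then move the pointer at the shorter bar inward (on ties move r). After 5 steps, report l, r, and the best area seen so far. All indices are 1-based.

[1,7] min(14,1)*6=6 best=6 * → r--
[1,6] min(14,11)*5=55 best=55 * → r--
[1,5] min(14,8)*4=32 best=55 → r--
[1,4] min(14,1)*3=3 best=55 → r--
[1,3] min(14,16)*2=28 best=55 → l++

l=2, r=3, best area=55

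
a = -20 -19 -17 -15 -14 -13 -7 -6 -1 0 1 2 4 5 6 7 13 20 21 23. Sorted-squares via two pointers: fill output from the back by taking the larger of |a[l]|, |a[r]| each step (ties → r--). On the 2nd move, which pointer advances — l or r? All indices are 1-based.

l=1 r=20: |-20|<=|23| out[20]=529, r--
l=1 r=19: |-20|<=|21| out[19]=441, r--

r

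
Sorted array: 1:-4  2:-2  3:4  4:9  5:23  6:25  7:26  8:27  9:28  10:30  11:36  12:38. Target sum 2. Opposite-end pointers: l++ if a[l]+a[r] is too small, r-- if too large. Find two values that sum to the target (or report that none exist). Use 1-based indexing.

[1,12] -4+38=34 >2 → r--
[1,11] -4+36=32 >2 → r--
[1,10] -4+30=26 >2 → r--
[1,9] -4+28=24 >2 → r--
[1,8] -4+27=23 >2 → r--
[1,7] -4+26=22 >2 → r--
[1,6] -4+25=21 >2 → r--
[1,5] -4+23=19 >2 → r--
[1,4] -4+9=5 >2 → r--
[1,3] -4+4=0 <2 → l++
[2,3] -2+4=2 → found

(-2, 4)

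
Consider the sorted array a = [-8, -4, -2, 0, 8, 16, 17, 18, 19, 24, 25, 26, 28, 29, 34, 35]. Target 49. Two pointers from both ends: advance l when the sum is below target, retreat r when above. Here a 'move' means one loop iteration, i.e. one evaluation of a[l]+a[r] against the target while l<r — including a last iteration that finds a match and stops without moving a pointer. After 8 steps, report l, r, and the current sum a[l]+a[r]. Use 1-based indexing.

l=1 r=16: -8+35=27 <49, l++
l=2 r=16: -4+35=31 <49, l++
l=3 r=16: -2+35=33 <49, l++
l=4 r=16: 0+35=35 <49, l++
l=5 r=16: 8+35=43 <49, l++
l=6 r=16: 16+35=51 >49, r--
l=6 r=15: 16+34=50 >49, r--
l=6 r=14: 16+29=45 <49, l++

l=7, r=14, sum=46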